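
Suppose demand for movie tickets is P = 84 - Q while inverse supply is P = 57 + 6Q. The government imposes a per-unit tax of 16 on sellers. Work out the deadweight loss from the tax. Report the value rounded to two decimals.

Pre-tax equilibrium: 84 - Q = 57 + 6Q gives Q* = 3.8571, P* = 80.1429.
With the tax, sellers need 16 more per unit: 84 - Q = 57 + 6Q + 16, so Q_t = 1.5714. Buyers pay P_b = 82.4286; sellers receive P_s = P_b - 16 = 66.4286.
The welfare triangle lost has base Q* - Q_t = 2.2857 and height t = 16, so DWL = (1/2)(2.2857)(16) = 18.2857.

18.29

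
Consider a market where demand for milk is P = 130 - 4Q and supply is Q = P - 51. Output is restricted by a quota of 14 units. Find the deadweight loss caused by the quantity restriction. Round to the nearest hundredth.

8.10

Rewriting supply in inverse form: P = 51 + Q.
Without the quota, 130 - 4Q = 51 + Q gives Q* = 15.8.
At Q = 14 the demand price is 130 - 4(14) = 74 and the supply price is 51 + (14) = 65.
DWL = (1/2)(gap between curves at 14) x (Q* - 14) = (1/2)(9)(1.8) = 8.1.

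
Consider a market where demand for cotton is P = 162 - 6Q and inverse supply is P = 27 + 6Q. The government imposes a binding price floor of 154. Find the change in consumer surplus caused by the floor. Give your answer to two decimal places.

-374.35

Without the control, 162 - 6Q = 27 + 6Q so Q* = 11.25 and P* = 94.5.
At P = 154, buyers demand (162 - 154)/6 = 1.3333 while sellers would supply more, so the quantity traded is 1.3333 at price 154.
CS goes from (1/2)(11.25)(67.5) = 379.6875 to 5.3333 (computed as (162 - 154)(1.3333) - (1/2)(6)(1.3333)^2), a change of -374.3542.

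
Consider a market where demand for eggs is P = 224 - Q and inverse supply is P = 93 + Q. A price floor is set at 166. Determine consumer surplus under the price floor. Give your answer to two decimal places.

1682.00

Free-market equilibrium: 224 - Q = 93 + Q gives Q* = 65.5, P* = 158.5.
At P = 166, buyers demand (224 - 166)/1 = 58 while sellers would supply more, so the quantity traded is 58 at price 166.
CS is the triangle under demand above 166: (1/2)(58)(224 - 166) = 1682.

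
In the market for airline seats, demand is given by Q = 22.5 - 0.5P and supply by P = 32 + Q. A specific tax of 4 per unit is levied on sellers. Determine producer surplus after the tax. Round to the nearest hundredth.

4.50

Rewriting demand in inverse form: P = 45 - 2Q.
Pre-tax equilibrium: 45 - 2Q = 32 + Q gives Q* = 4.3333, P* = 36.3333.
With the tax, sellers need 4 more per unit: 45 - 2Q = 32 + Q + 4, so Q_t = 3. Buyers pay P_b = 39; sellers receive P_s = P_b - 4 = 35.
PS = (1/2)(Q_t)(P_s - 32) = (1/2)(3)(3) = 4.5.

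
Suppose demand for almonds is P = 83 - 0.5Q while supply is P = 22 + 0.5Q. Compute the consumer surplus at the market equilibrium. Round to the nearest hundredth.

930.25

Equilibrium: 83 - 0.5Q = 22 + 0.5Q, so Q* = 61 and P* = 52.5.
The demand choke price is 83, so CS = (1/2)(Q*)(83 - P*) = (1/2)(61)(30.5) = 930.25.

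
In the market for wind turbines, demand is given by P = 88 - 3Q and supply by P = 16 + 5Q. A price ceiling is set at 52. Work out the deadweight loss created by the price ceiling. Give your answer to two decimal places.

Without the control, 88 - 3Q = 16 + 5Q so Q* = 9 and P* = 61.
At the ceiling price 52, quantity supplied is (52 - 16)/5 = 7.2; supply is the short side, so Q = 7.2 trades at P = 52.
At Q = 7.2 the demand price is 66.4 and the supply price is 52. Deadweight loss is the triangle between the curves from 7.2 to 9: (1/2)(66.4 - 52)(9 - 7.2) = 12.96.

12.96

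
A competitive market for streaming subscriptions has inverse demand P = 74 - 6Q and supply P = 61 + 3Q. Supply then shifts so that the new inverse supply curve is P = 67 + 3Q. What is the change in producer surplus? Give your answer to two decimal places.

-2.22

Initial equilibrium: Q_0 = 1.4444, P_0 = 65.3333; CS_0 = (1/2)(1.4444)(8.6667) = 6.2593, PS_0 = (1/2)(1.4444)(4.3333) = 3.1296.
New equilibrium: 74 - 6Q = 67 + 3Q gives Q_1 = 0.7778, P_1 = 69.3333; CS_1 = 1.8148, PS_1 = 0.9074.
Change in producer surplus = 0.9074 - 3.1296 = -2.2222.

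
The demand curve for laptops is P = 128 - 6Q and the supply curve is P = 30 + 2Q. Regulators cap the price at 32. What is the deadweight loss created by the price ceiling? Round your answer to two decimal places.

Free-market equilibrium: 128 - 6Q = 30 + 2Q gives Q* = 12.25, P* = 54.5.
At the ceiling price 32, quantity supplied is (32 - 30)/2 = 1; supply is the short side, so Q = 1 trades at P = 32.
At Q = 1 the demand price is 122 and the supply price is 32. Deadweight loss is the triangle between the curves from 1 to 12.25: (1/2)(122 - 32)(12.25 - 1) = 506.25.

506.25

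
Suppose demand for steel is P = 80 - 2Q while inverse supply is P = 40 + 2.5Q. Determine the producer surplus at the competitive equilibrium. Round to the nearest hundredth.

Set 80 - 2Q = 40 + 2.5Q, which gives 40 = 4.5Q, so Q* = 8.8889 and P* = 80 - 2(8.8889) = 62.2222.
PS is the area between P* and the supply curve from 0 to Q*: (1/2)(8.8889)(22.2222) = 98.7654.

98.77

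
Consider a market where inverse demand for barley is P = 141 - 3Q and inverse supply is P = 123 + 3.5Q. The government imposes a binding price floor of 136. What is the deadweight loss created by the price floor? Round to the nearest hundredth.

Free-market equilibrium: 141 - 3Q = 123 + 3.5Q gives Q* = 2.7692, P* = 132.6923.
At P = 136, buyers demand (141 - 136)/3 = 1.6667 while sellers would supply more, so the quantity traded is 1.6667 at price 136.
The lost-trades triangle has base Q* - 1.6667 = 1.1026 and height equal to the gap between the curves at Q = 1.6667, which is 136 - 128.8333 = 7.1667. DWL = (1/2)(1.1026)(7.1667) = 3.9509.

3.95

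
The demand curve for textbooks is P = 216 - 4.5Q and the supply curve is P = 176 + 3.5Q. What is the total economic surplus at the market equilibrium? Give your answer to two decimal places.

100.00

Equilibrium: 216 - 4.5Q = 176 + 3.5Q, so Q* = 5 and P* = 193.5.
Total surplus is the full triangle between the curves from 0 to Q*: (1/2)(5)(216 - 176) = 100.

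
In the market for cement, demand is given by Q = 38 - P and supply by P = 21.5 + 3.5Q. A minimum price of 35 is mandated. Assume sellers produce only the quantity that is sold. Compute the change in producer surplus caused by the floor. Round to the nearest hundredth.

1.22

Rewriting demand in inverse form: P = 38 - Q.
Without the control, 38 - Q = 21.5 + 3.5Q so Q* = 3.6667 and P* = 34.3333.
At P = 35, buyers demand (38 - 35)/1 = 3 while sellers would supply more, so the quantity traded is 3 at price 35.
PS goes from (1/2)(3.6667)(12.8333) = 23.5278 to 24.75 (computed as (35 - 21.5)(3) - (1/2)(3.5)(3)^2), a change of 1.2222.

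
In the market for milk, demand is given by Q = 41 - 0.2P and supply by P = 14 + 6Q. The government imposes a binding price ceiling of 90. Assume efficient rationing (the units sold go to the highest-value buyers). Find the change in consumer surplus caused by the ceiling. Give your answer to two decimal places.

301.82

Rewriting demand in inverse form: P = 205 - 5Q.
Without the control, 205 - 5Q = 14 + 6Q so Q* = 17.3636 and P* = 118.1818.
At the ceiling price 90, quantity supplied is (90 - 14)/6 = 12.6667; supply is the short side, so Q = 12.6667 trades at P = 90.
CS goes from (1/2)(17.3636)(86.8182) = 753.7397 to 1055.5556 (computed as (205 - 90)(12.6667) - (1/2)(5)(12.6667)^2), a change of 301.8159.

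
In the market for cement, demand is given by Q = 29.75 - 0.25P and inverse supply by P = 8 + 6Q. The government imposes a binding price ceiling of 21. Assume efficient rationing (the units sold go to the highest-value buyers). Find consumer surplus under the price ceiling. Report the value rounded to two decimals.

202.94

Rewriting demand in inverse form: P = 119 - 4Q.
Without the control, 119 - 4Q = 8 + 6Q so Q* = 11.1 and P* = 74.6.
At the ceiling price 21, quantity supplied is (21 - 8)/6 = 2.1667; supply is the short side, so Q = 2.1667 trades at P = 21.
The demand price at Q = 2.1667 is 110.3333. CS is the trapezoid between demand and 21 over [0, 2.1667]: (1/2)[(119 - 21) + (110.3333 - 21)](2.1667) = 202.9444.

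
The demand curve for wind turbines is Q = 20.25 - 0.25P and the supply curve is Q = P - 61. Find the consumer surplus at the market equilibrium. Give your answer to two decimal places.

32.00

Rewriting demand in inverse form: P = 81 - 4Q.
Rewriting supply in inverse form: P = 61 + Q.
Setting demand equal to supply, 20 = 5Q, so Q* = 4 and P* = 65.
Consumer surplus is the triangle under demand above P*: (1/2)(4)(81 - 65) = (1/2)(4)(16) = 32.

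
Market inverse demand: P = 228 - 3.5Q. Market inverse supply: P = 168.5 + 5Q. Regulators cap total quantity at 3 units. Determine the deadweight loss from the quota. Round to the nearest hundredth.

68.00

Unrestricted equilibrium: Q* = (228 - 168.5)/(3.5 + 5) = 7.
At Q = 3 the demand price is 228 - 3.5(3) = 217.5 and the supply price is 168.5 + 5(3) = 183.5.
DWL = (1/2)(gap between curves at 3) x (Q* - 3) = (1/2)(34)(4) = 68.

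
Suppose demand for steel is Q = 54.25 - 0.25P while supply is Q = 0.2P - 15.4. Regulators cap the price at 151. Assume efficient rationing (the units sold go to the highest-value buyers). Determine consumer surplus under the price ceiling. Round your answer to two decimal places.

538.72

Rewriting demand in inverse form: P = 217 - 4Q.
Rewriting supply in inverse form: P = 77 + 5Q.
Free-market equilibrium: 217 - 4Q = 77 + 5Q gives Q* = 15.5556, P* = 154.7778.
At the ceiling price 151, quantity supplied is (151 - 77)/5 = 14.8; supply is the short side, so Q = 14.8 trades at P = 151.
The demand price at Q = 14.8 is 157.8. CS is the trapezoid between demand and 151 over [0, 14.8]: (1/2)[(217 - 151) + (157.8 - 151)](14.8) = 538.72.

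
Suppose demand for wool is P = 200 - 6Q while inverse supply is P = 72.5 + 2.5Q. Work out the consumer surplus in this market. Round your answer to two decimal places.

675.00

Setting demand equal to supply, 127.5 = 8.5Q, so Q* = 15 and P* = 110.
The demand choke price is 200, so CS = (1/2)(Q*)(200 - P*) = (1/2)(15)(90) = 675.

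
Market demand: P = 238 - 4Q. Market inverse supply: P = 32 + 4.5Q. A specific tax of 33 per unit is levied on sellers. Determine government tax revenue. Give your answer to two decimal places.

671.65

Without the tax, 238 - 4Q = 32 + 4.5Q so Q* = 24.2353 and P* = 141.0588.
A tax on sellers shifts supply up by 33: 238 - 4Q = 32 + 4.5Q + 33, so Q_t = 20.3529. Buyers pay P_b = 156.5882; sellers receive P_s = P_b - 33 = 123.5882.
Revenue is the tax times quantity traded: 33 x 20.3529 = 671.6471.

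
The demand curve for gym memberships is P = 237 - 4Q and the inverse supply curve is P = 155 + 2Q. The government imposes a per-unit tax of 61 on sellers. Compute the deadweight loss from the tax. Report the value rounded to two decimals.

310.08

Pre-tax equilibrium: 237 - 4Q = 155 + 2Q gives Q* = 13.6667, P* = 182.3333.
With the tax, sellers need 61 more per unit: 237 - 4Q = 155 + 2Q + 61, so Q_t = 3.5. Buyers pay P_b = 223; sellers receive P_s = P_b - 61 = 162.
Deadweight loss is the triangle between the curves from Q_t to Q*: (1/2)(13.6667 - 3.5)(61) = 310.0833.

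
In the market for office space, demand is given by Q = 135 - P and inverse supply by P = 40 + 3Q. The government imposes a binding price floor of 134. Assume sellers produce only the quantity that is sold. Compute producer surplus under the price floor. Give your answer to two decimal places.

92.50

Rewriting demand in inverse form: P = 135 - Q.
Without the control, 135 - Q = 40 + 3Q so Q* = 23.75 and P* = 111.25.
At P = 134, buyers demand (135 - 134)/1 = 1 while sellers would supply more, so the quantity traded is 1 at price 134.
The supply price at Q = 1 is 43. PS is the trapezoid between 134 and supply over [0, 1]: (1/2)[(134 - 40) + (134 - 43)](1) = 92.5.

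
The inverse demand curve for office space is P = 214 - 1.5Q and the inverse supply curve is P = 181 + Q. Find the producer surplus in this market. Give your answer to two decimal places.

87.12

Setting demand equal to supply, 33 = 2.5Q, so Q* = 13.2 and P* = 194.2.
Producer surplus is the triangle above supply below P*: (1/2)(13.2)(194.2 - 181) = (1/2)(13.2)(13.2) = 87.12.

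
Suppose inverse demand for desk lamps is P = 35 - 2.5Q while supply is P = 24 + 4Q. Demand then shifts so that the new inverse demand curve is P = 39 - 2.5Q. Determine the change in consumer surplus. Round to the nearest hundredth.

3.08

Initial equilibrium: Q_0 = 1.6923, P_0 = 30.7692; CS_0 = (1/2)(1.6923)(4.2308) = 3.5799, PS_0 = (1/2)(1.6923)(6.7692) = 5.7278.
New equilibrium: 39 - 2.5Q = 24 + 4Q gives Q_1 = 2.3077, P_1 = 33.2308; CS_1 = 6.6568, PS_1 = 10.6509.
Change in consumer surplus = 6.6568 - 3.5799 = 3.0769.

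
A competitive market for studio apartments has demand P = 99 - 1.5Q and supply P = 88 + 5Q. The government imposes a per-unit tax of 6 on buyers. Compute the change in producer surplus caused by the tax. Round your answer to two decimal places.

-5.68

Without the tax, 99 - 1.5Q = 88 + 5Q so Q* = 1.6923 and P* = 96.4615.
A tax on buyers shifts demand down by 6: (99 - 6) - 1.5Q = 88 + 5Q, so Q_t = 0.7692. Buyers pay P_b = 97.8462; sellers receive P_s = P_b - 6 = 91.8462.
PS falls from (1/2)(1.6923)(8.4615) = 7.1598 to (1/2)(0.7692)(3.8462) = 1.4793, a change of -5.6805.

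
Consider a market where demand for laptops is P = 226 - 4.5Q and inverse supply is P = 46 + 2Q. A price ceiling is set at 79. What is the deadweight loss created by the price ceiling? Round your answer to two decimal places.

Free-market equilibrium: 226 - 4.5Q = 46 + 2Q gives Q* = 27.6923, P* = 101.3846.
At the ceiling price 79, quantity supplied is (79 - 46)/2 = 16.5; supply is the short side, so Q = 16.5 trades at P = 79.
At Q = 16.5 the demand price is 151.75 and the supply price is 79. Deadweight loss is the triangle between the curves from 16.5 to 27.6923: (1/2)(151.75 - 79)(27.6923 - 16.5) = 407.1202.

407.12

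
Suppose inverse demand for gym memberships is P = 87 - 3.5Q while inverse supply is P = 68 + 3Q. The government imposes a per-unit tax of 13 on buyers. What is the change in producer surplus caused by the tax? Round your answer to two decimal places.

-11.54

Pre-tax equilibrium: 87 - 3.5Q = 68 + 3Q gives Q* = 2.9231, P* = 76.7692.
A tax on buyers shifts demand down by 13: (87 - 13) - 3.5Q = 68 + 3Q, so Q_t = 0.9231. Buyers pay P_b = 83.7692; sellers receive P_s = P_b - 13 = 70.7692.
Producers lose the trapezoid between P_s and P* out to Q_t plus the triangle from Q_t to Q*: change in PS = 1.2781 - 12.8166 = -11.5385.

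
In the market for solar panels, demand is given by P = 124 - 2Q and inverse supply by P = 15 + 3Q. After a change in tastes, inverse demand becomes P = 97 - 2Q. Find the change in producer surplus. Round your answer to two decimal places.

Initial equilibrium: Q_0 = 21.8, P_0 = 80.4; CS_0 = (1/2)(21.8)(43.6) = 475.24, PS_0 = (1/2)(21.8)(65.4) = 712.86.
New equilibrium: 97 - 2Q = 15 + 3Q gives Q_1 = 16.4, P_1 = 64.2; CS_1 = 268.96, PS_1 = 403.44.
Change in producer surplus = 403.44 - 712.86 = -309.42.

-309.42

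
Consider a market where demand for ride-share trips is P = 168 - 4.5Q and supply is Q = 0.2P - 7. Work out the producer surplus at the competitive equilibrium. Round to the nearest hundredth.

Rewriting supply in inverse form: P = 35 + 5Q.
Equilibrium: 168 - 4.5Q = 35 + 5Q, so Q* = 14 and P* = 105.
The supply curve's price intercept is 35, so PS = (1/2)(Q*)(P* - 35) = (1/2)(14)(70) = 490.

490.00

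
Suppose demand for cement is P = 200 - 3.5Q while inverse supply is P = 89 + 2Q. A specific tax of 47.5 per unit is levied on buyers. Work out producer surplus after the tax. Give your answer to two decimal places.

133.30

Without the tax, 200 - 3.5Q = 89 + 2Q so Q* = 20.1818 and P* = 129.3636.
A tax on buyers shifts demand down by 47.5: (200 - 47.5) - 3.5Q = 89 + 2Q, so Q_t = 11.5455. Buyers pay P_b = 159.5909; sellers receive P_s = P_b - 47.5 = 112.0909.
PS = (1/2)(Q_t)(P_s - 89) = (1/2)(11.5455)(23.0909) = 133.2975.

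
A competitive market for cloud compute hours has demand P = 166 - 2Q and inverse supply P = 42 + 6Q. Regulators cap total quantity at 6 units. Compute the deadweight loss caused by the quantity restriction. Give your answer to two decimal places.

Without the quota, 166 - 2Q = 42 + 6Q gives Q* = 15.5.
At Q = 6 the demand price is 166 - 2(6) = 154 and the supply price is 42 + 6(6) = 78.
Deadweight loss is the triangle between the curves from 6 to 15.5: (1/2)(154 - 78)(15.5 - 6) = 361.

361.00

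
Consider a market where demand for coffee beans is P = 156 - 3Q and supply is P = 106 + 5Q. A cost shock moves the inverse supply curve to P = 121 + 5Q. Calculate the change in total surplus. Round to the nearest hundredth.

-79.69

Initial equilibrium: Q_0 = 6.25, P_0 = 137.25; CS_0 = (1/2)(6.25)(18.75) = 58.5938, PS_0 = (1/2)(6.25)(31.25) = 97.6562.
New equilibrium: 156 - 3Q = 121 + 5Q gives Q_1 = 4.375, P_1 = 142.875; CS_1 = 28.7109, PS_1 = 47.8516.
Change in total surplus = (28.7109 + 47.8516) - (58.5938 + 97.6562) = -79.6875.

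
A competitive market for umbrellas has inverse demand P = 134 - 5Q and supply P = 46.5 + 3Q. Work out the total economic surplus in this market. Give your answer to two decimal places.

478.52

Equilibrium: 134 - 5Q = 46.5 + 3Q, so Q* = 10.9375 and P* = 79.3125.
Total surplus is the full triangle between the curves from 0 to Q*: (1/2)(10.9375)(134 - 46.5) = 478.5156.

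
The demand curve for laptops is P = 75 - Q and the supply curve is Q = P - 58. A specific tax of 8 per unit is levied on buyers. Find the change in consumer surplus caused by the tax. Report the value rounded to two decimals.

Rewriting supply in inverse form: P = 58 + Q.
Pre-tax equilibrium: 75 - Q = 58 + Q gives Q* = 8.5, P* = 66.5.
With the tax, buyers' net willingness to pay falls by 8: (75 - 8) - Q = 58 + Q, so Q_t = 4.5. Buyers pay P_b = 70.5; sellers receive P_s = P_b - 8 = 62.5.
Consumers lose the trapezoid between P* and P_b out to Q_t plus the triangle from Q_t to Q*: change in CS = 10.125 - 36.125 = -26.

-26.00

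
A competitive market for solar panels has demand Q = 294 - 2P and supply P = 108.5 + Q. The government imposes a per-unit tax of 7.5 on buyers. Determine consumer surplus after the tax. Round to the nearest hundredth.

Rewriting demand in inverse form: P = 147 - 0.5Q.
Without the tax, 147 - 0.5Q = 108.5 + Q so Q* = 25.6667 and P* = 134.1667.
With the tax, buyers' net willingness to pay falls by 7.5: (147 - 7.5) - 0.5Q = 108.5 + Q, so Q_t = 20.6667. Buyers pay P_b = 136.6667; sellers receive P_s = P_b - 7.5 = 129.1667.
Consumer surplus is the triangle under demand above P_b: (1/2)(20.6667)(147 - 136.6667) = 106.7778.

106.78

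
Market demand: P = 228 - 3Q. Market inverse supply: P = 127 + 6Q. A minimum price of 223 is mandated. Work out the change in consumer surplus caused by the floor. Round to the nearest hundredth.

Free-market equilibrium: 228 - 3Q = 127 + 6Q gives Q* = 11.2222, P* = 194.3333.
At the floor price 223, quantity demanded is (228 - 223)/3 = 1.6667; demand is the short side, so Q = 1.6667 trades at P = 223.
CS goes from (1/2)(11.2222)(33.6667) = 188.9074 to 4.1667 (computed as (228 - 223)(1.6667) - (1/2)(3)(1.6667)^2), a change of -184.7407.

-184.74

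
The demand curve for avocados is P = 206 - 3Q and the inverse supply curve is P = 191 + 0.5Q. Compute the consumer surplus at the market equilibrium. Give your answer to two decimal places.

Setting demand equal to supply, 15 = 3.5Q, so Q* = 4.2857 and P* = 193.1429.
CS is the area between the demand curve and P* from 0 to Q*: (1/2)(4.2857)(12.8571) = 27.551.

27.55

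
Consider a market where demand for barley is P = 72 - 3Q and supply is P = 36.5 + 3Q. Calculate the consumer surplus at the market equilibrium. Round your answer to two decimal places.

Setting demand equal to supply, 35.5 = 6Q, so Q* = 5.9167 and P* = 54.25.
Consumer surplus is the triangle under demand above P*: (1/2)(5.9167)(72 - 54.25) = (1/2)(5.9167)(17.75) = 52.5104.

52.51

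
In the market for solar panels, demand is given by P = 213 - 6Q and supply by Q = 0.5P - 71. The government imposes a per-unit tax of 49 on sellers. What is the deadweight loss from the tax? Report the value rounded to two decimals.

Rewriting supply in inverse form: P = 142 + 2Q.
Pre-tax equilibrium: 213 - 6Q = 142 + 2Q gives Q* = 8.875, P* = 159.75.
With the tax, sellers need 49 more per unit: 213 - 6Q = 142 + 2Q + 49, so Q_t = 2.75. Buyers pay P_b = 196.5; sellers receive P_s = P_b - 49 = 147.5.
The welfare triangle lost has base Q* - Q_t = 6.125 and height t = 49, so DWL = (1/2)(6.125)(49) = 150.0625.

150.06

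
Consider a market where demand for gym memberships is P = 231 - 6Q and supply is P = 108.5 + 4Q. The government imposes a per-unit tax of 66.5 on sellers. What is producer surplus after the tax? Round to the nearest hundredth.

62.72

Pre-tax equilibrium: 231 - 6Q = 108.5 + 4Q gives Q* = 12.25, P* = 157.5.
A tax on sellers shifts supply up by 66.5: 231 - 6Q = 108.5 + 4Q + 66.5, so Q_t = 5.6. Buyers pay P_b = 197.4; sellers receive P_s = P_b - 66.5 = 130.9.
Producer surplus is the triangle above supply below P_s: (1/2)(5.6)(130.9 - 108.5) = 62.72.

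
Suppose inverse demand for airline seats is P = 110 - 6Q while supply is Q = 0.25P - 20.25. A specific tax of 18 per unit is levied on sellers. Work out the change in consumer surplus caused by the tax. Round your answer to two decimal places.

Rewriting supply in inverse form: P = 81 + 4Q.
Without the tax, 110 - 6Q = 81 + 4Q so Q* = 2.9 and P* = 92.6.
With the tax, sellers need 18 more per unit: 110 - 6Q = 81 + 4Q + 18, so Q_t = 1.1. Buyers pay P_b = 103.4; sellers receive P_s = P_b - 18 = 85.4.
CS falls from (1/2)(2.9)(17.4) = 25.23 to (1/2)(1.1)(6.6) = 3.63, a change of -21.6.

-21.60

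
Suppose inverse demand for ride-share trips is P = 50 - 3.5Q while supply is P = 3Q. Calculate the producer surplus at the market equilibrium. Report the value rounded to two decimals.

88.76

Set 50 - 3.5Q = 3Q, which gives 50 = 6.5Q, so Q* = 7.6923 and P* = 50 - 3.5(7.6923) = 23.0769.
The supply curve's price intercept is 0, so PS = (1/2)(Q*)(P* - 0) = (1/2)(7.6923)(23.0769) = 88.7574.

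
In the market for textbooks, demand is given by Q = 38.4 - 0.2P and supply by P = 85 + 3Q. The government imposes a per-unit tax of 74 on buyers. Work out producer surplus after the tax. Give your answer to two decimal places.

Rewriting demand in inverse form: P = 192 - 5Q.
Without the tax, 192 - 5Q = 85 + 3Q so Q* = 13.375 and P* = 125.125.
A tax on buyers shifts demand down by 74: (192 - 74) - 5Q = 85 + 3Q, so Q_t = 4.125. Buyers pay P_b = 171.375; sellers receive P_s = P_b - 74 = 97.375.
Producer surplus is the triangle above supply below P_s: (1/2)(4.125)(97.375 - 85) = 25.5234.

25.52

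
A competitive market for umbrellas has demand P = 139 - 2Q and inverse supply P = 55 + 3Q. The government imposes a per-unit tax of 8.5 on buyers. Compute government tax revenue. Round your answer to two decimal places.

Pre-tax equilibrium: 139 - 2Q = 55 + 3Q gives Q* = 16.8, P* = 105.4.
With the tax, buyers' net willingness to pay falls by 8.5: (139 - 8.5) - 2Q = 55 + 3Q, so Q_t = 15.1. Buyers pay P_b = 108.8; sellers receive P_s = P_b - 8.5 = 100.3.
Revenue is the tax times quantity traded: 8.5 x 15.1 = 128.35.

128.35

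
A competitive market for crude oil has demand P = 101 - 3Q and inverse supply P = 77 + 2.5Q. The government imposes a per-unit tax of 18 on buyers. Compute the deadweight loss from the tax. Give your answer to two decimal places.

Pre-tax equilibrium: 101 - 3Q = 77 + 2.5Q gives Q* = 4.3636, P* = 87.9091.
A tax on buyers shifts demand down by 18: (101 - 18) - 3Q = 77 + 2.5Q, so Q_t = 1.0909. Buyers pay P_b = 97.7273; sellers receive P_s = P_b - 18 = 79.7273.
The welfare triangle lost has base Q* - Q_t = 3.2727 and height t = 18, so DWL = (1/2)(3.2727)(18) = 29.4545.

29.45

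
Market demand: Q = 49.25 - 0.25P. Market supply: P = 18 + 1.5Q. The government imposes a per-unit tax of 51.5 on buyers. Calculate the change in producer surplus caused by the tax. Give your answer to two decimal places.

Rewriting demand in inverse form: P = 197 - 4Q.
Pre-tax equilibrium: 197 - 4Q = 18 + 1.5Q gives Q* = 32.5455, P* = 66.8182.
With the tax, buyers' net willingness to pay falls by 51.5: (197 - 51.5) - 4Q = 18 + 1.5Q, so Q_t = 23.1818. Buyers pay P_b = 104.2727; sellers receive P_s = P_b - 51.5 = 52.7727.
Producers lose the trapezoid between P_s and P* out to Q_t plus the triangle from Q_t to Q*: change in PS = 403.0475 - 794.405 = -391.3574.

-391.36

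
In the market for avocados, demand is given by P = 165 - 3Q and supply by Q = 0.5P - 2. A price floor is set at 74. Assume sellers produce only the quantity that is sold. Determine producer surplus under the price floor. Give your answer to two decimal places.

1203.22

Rewriting supply in inverse form: P = 4 + 2Q.
Without the control, 165 - 3Q = 4 + 2Q so Q* = 32.2 and P* = 68.4.
At P = 74, buyers demand (165 - 74)/3 = 30.3333 while sellers would supply more, so the quantity traded is 30.3333 at price 74.
The supply price at Q = 30.3333 is 64.6667. PS is the trapezoid between 74 and supply over [0, 30.3333]: (1/2)[(74 - 4) + (74 - 64.6667)](30.3333) = 1203.2222.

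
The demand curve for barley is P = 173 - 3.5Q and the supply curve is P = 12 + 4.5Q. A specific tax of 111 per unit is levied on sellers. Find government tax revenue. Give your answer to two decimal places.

693.75

Pre-tax equilibrium: 173 - 3.5Q = 12 + 4.5Q gives Q* = 20.125, P* = 102.5625.
A tax on sellers shifts supply up by 111: 173 - 3.5Q = 12 + 4.5Q + 111, so Q_t = 6.25. Buyers pay P_b = 151.125; sellers receive P_s = P_b - 111 = 40.125.
Revenue is the tax times quantity traded: 111 x 6.25 = 693.75.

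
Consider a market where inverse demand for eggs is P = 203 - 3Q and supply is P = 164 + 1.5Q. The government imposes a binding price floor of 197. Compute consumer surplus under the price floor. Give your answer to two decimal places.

Free-market equilibrium: 203 - 3Q = 164 + 1.5Q gives Q* = 8.6667, P* = 177.
At the floor price 197, quantity demanded is (203 - 197)/3 = 2; demand is the short side, so Q = 2 trades at P = 197.
CS is the triangle under demand above 197: (1/2)(2)(203 - 197) = 6.

6.00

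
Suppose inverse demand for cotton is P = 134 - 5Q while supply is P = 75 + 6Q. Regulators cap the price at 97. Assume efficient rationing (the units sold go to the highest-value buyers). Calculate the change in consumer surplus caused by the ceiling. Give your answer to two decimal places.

Without the control, 134 - 5Q = 75 + 6Q so Q* = 5.3636 and P* = 107.1818.
At the ceiling price 97, quantity supplied is (97 - 75)/6 = 3.6667; supply is the short side, so Q = 3.6667 trades at P = 97.
CS goes from (1/2)(5.3636)(26.8182) = 71.9215 to 102.0556 (computed as (134 - 97)(3.6667) - (1/2)(5)(3.6667)^2), a change of 30.1341.

30.13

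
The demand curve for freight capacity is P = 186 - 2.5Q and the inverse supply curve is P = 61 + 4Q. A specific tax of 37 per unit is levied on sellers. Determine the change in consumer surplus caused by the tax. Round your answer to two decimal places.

Without the tax, 186 - 2.5Q = 61 + 4Q so Q* = 19.2308 and P* = 137.9231.
A tax on sellers shifts supply up by 37: 186 - 2.5Q = 61 + 4Q + 37, so Q_t = 13.5385. Buyers pay P_b = 152.1538; sellers receive P_s = P_b - 37 = 115.1538.
Consumers lose the trapezoid between P* and P_b out to Q_t plus the triangle from Q_t to Q*: change in CS = 229.1124 - 462.2781 = -233.1657.

-233.17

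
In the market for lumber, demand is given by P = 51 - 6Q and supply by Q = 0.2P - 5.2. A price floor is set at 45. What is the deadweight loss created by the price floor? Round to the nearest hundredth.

8.91

Rewriting supply in inverse form: P = 26 + 5Q.
Free-market equilibrium: 51 - 6Q = 26 + 5Q gives Q* = 2.2727, P* = 37.3636.
At the floor price 45, quantity demanded is (51 - 45)/6 = 1; demand is the short side, so Q = 1 trades at P = 45.
The lost-trades triangle has base Q* - 1 = 1.2727 and height equal to the gap between the curves at Q = 1, which is 45 - 31 = 14. DWL = (1/2)(1.2727)(14) = 8.9091.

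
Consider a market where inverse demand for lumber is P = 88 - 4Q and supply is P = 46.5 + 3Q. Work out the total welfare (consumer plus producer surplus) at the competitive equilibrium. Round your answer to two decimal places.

Equilibrium: 88 - 4Q = 46.5 + 3Q, so Q* = 5.9286 and P* = 64.2857.
Total surplus is the full triangle between the curves from 0 to Q*: (1/2)(5.9286)(88 - 46.5) = 123.0179.

123.02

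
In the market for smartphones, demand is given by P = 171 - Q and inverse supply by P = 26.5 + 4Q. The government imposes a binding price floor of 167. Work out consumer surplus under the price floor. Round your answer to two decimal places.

8.00

Free-market equilibrium: 171 - Q = 26.5 + 4Q gives Q* = 28.9, P* = 142.1.
At P = 167, buyers demand (171 - 167)/1 = 4 while sellers would supply more, so the quantity traded is 4 at price 167.
CS is the triangle under demand above 167: (1/2)(4)(171 - 167) = 8.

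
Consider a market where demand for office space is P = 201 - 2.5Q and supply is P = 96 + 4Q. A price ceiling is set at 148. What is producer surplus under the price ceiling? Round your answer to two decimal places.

Free-market equilibrium: 201 - 2.5Q = 96 + 4Q gives Q* = 16.1538, P* = 160.6154.
At P = 148, sellers supply (148 - 96)/4 = 13 while buyers want more, so the quantity traded is 13 at price 148.
PS is the triangle above supply below 148: (1/2)(13)(148 - 96) = 338.

338.00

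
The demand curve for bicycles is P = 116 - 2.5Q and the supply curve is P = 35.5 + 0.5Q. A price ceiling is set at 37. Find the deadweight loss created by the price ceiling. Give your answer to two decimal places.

852.04

Without the control, 116 - 2.5Q = 35.5 + 0.5Q so Q* = 26.8333 and P* = 48.9167.
At P = 37, sellers supply (37 - 35.5)/0.5 = 3 while buyers want more, so the quantity traded is 3 at price 37.
The lost-trades triangle has base Q* - 3 = 23.8333 and height equal to the gap between the curves at Q = 3, which is 108.5 - 37 = 71.5. DWL = (1/2)(23.8333)(71.5) = 852.0417.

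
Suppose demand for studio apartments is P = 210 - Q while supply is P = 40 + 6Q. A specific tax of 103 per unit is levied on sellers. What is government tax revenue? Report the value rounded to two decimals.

985.86

Pre-tax equilibrium: 210 - Q = 40 + 6Q gives Q* = 24.2857, P* = 185.7143.
With the tax, sellers need 103 more per unit: 210 - Q = 40 + 6Q + 103, so Q_t = 9.5714. Buyers pay P_b = 200.4286; sellers receive P_s = P_b - 103 = 97.4286.
Revenue is the tax times quantity traded: 103 x 9.5714 = 985.8571.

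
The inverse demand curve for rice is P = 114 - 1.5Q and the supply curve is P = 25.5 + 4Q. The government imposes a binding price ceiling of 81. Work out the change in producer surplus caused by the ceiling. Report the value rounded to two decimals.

-132.80

Free-market equilibrium: 114 - 1.5Q = 25.5 + 4Q gives Q* = 16.0909, P* = 89.8636.
At P = 81, sellers supply (81 - 25.5)/4 = 13.875 while buyers want more, so the quantity traded is 13.875 at price 81.
PS goes from (1/2)(16.0909)(64.3636) = 517.8347 to 385.0312 (computed as (81 - 25.5)(13.875) - (1/2)(4)(13.875)^2), a change of -132.8035.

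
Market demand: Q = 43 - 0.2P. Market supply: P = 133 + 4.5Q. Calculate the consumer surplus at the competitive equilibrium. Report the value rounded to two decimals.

186.26

Rewriting demand in inverse form: P = 215 - 5Q.
Equilibrium: 215 - 5Q = 133 + 4.5Q, so Q* = 8.6316 and P* = 171.8421.
CS is the area between the demand curve and P* from 0 to Q*: (1/2)(8.6316)(43.1579) = 186.2604.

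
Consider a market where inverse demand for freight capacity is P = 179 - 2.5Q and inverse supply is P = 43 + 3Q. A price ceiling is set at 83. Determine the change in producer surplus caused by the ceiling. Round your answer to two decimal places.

Free-market equilibrium: 179 - 2.5Q = 43 + 3Q gives Q* = 24.7273, P* = 117.1818.
At the ceiling price 83, quantity supplied is (83 - 43)/3 = 13.3333; supply is the short side, so Q = 13.3333 trades at P = 83.
PS goes from (1/2)(24.7273)(74.1818) = 917.157 to 266.6667 (computed as (83 - 43)(13.3333) - (1/2)(3)(13.3333)^2), a change of -650.4904.

-650.49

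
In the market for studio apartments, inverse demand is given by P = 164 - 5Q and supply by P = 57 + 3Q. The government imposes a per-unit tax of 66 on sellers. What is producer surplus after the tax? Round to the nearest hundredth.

Without the tax, 164 - 5Q = 57 + 3Q so Q* = 13.375 and P* = 97.125.
With the tax, sellers need 66 more per unit: 164 - 5Q = 57 + 3Q + 66, so Q_t = 5.125. Buyers pay P_b = 138.375; sellers receive P_s = P_b - 66 = 72.375.
PS = (1/2)(Q_t)(P_s - 57) = (1/2)(5.125)(15.375) = 39.3984.

39.40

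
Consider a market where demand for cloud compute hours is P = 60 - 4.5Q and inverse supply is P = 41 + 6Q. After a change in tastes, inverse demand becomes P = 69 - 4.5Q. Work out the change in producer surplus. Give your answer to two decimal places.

11.51

Initial equilibrium: Q_0 = 1.8095, P_0 = 51.8571; CS_0 = (1/2)(1.8095)(8.1429) = 7.3673, PS_0 = (1/2)(1.8095)(10.8571) = 9.8231.
New equilibrium: 69 - 4.5Q = 41 + 6Q gives Q_1 = 2.6667, P_1 = 57; CS_1 = 16, PS_1 = 21.3333.
Change in producer surplus = 21.3333 - 9.8231 = 11.5102.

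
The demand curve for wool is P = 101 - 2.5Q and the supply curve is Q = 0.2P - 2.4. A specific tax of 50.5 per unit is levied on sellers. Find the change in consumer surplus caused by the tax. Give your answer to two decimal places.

-143.08

Rewriting supply in inverse form: P = 12 + 5Q.
Without the tax, 101 - 2.5Q = 12 + 5Q so Q* = 11.8667 and P* = 71.3333.
With the tax, sellers need 50.5 more per unit: 101 - 2.5Q = 12 + 5Q + 50.5, so Q_t = 5.1333. Buyers pay P_b = 88.1667; sellers receive P_s = P_b - 50.5 = 37.6667.
CS falls from (1/2)(11.8667)(29.6667) = 176.0222 to (1/2)(5.1333)(12.8333) = 32.9389, a change of -143.0833.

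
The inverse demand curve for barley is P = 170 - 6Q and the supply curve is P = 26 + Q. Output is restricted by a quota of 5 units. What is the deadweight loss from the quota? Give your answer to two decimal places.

848.64

Unrestricted equilibrium: Q* = (170 - 26)/(6 + 1) = 20.5714.
At Q = 5 the demand price is 170 - 6(5) = 140 and the supply price is 26 + (5) = 31.
DWL = (1/2)(gap between curves at 5) x (Q* - 5) = (1/2)(109)(15.5714) = 848.6429.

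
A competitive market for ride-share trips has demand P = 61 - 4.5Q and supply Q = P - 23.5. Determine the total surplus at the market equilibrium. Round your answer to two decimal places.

127.84

Rewriting supply in inverse form: P = 23.5 + Q.
Set 61 - 4.5Q = 23.5 + Q, which gives 37.5 = 5.5Q, so Q* = 6.8182 and P* = 61 - 4.5(6.8182) = 30.3182.
Total surplus is the full triangle between the curves from 0 to Q*: (1/2)(6.8182)(61 - 23.5) = 127.8409.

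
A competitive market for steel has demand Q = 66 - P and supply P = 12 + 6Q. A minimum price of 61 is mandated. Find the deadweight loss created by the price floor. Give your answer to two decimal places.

25.79

Rewriting demand in inverse form: P = 66 - Q.
Free-market equilibrium: 66 - Q = 12 + 6Q gives Q* = 7.7143, P* = 58.2857.
At P = 61, buyers demand (66 - 61)/1 = 5 while sellers would supply more, so the quantity traded is 5 at price 61.
The lost-trades triangle has base Q* - 5 = 2.7143 and height equal to the gap between the curves at Q = 5, which is 61 - 42 = 19. DWL = (1/2)(2.7143)(19) = 25.7857.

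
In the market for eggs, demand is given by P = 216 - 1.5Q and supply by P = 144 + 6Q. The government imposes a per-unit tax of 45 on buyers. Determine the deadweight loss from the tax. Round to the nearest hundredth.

Without the tax, 216 - 1.5Q = 144 + 6Q so Q* = 9.6 and P* = 201.6.
With the tax, buyers' net willingness to pay falls by 45: (216 - 45) - 1.5Q = 144 + 6Q, so Q_t = 3.6. Buyers pay P_b = 210.6; sellers receive P_s = P_b - 45 = 165.6.
The welfare triangle lost has base Q* - Q_t = 6 and height t = 45, so DWL = (1/2)(6)(45) = 135.

135.00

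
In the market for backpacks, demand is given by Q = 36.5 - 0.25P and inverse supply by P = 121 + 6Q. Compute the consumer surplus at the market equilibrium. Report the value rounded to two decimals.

Rewriting demand in inverse form: P = 146 - 4Q.
Equilibrium: 146 - 4Q = 121 + 6Q, so Q* = 2.5 and P* = 136.
Consumer surplus is the triangle under demand above P*: (1/2)(2.5)(146 - 136) = (1/2)(2.5)(10) = 12.5.

12.50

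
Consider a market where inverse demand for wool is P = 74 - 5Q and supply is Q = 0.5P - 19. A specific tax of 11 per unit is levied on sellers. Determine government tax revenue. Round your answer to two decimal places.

39.29

Rewriting supply in inverse form: P = 38 + 2Q.
Without the tax, 74 - 5Q = 38 + 2Q so Q* = 5.1429 and P* = 48.2857.
A tax on sellers shifts supply up by 11: 74 - 5Q = 38 + 2Q + 11, so Q_t = 3.5714. Buyers pay P_b = 56.1429; sellers receive P_s = P_b - 11 = 45.1429.
Revenue is the tax times quantity traded: 11 x 3.5714 = 39.2857.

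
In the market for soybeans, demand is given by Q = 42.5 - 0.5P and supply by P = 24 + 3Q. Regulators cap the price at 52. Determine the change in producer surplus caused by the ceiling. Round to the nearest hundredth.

-92.59

Rewriting demand in inverse form: P = 85 - 2Q.
Without the control, 85 - 2Q = 24 + 3Q so Q* = 12.2 and P* = 60.6.
At P = 52, sellers supply (52 - 24)/3 = 9.3333 while buyers want more, so the quantity traded is 9.3333 at price 52.
PS goes from (1/2)(12.2)(36.6) = 223.26 to 130.6667 (computed as (52 - 24)(9.3333) - (1/2)(3)(9.3333)^2), a change of -92.5933.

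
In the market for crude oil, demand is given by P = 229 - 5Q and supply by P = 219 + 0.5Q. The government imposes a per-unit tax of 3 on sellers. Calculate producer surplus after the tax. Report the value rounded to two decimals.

Without the tax, 229 - 5Q = 219 + 0.5Q so Q* = 1.8182 and P* = 219.9091.
With the tax, sellers need 3 more per unit: 229 - 5Q = 219 + 0.5Q + 3, so Q_t = 1.2727. Buyers pay P_b = 222.6364; sellers receive P_s = P_b - 3 = 219.6364.
Producer surplus is the triangle above supply below P_s: (1/2)(1.2727)(219.6364 - 219) = 0.405.

0.40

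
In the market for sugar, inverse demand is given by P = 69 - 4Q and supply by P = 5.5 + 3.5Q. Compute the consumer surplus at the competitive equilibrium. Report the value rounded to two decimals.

143.37

Set 69 - 4Q = 5.5 + 3.5Q, which gives 63.5 = 7.5Q, so Q* = 8.4667 and P* = 69 - 4(8.4667) = 35.1333.
CS is the area between the demand curve and P* from 0 to Q*: (1/2)(8.4667)(33.8667) = 143.3689.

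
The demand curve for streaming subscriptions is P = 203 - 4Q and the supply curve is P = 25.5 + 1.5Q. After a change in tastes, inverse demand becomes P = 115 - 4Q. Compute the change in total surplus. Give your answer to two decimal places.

Initial equilibrium: Q_0 = 32.2727, P_0 = 73.9091; CS_0 = (1/2)(32.2727)(129.0909) = 2083.0579, PS_0 = (1/2)(32.2727)(48.4091) = 781.1467.
New equilibrium: 115 - 4Q = 25.5 + 1.5Q gives Q_1 = 16.2727, P_1 = 49.9091; CS_1 = 529.6033, PS_1 = 198.6012.
Change in total surplus = (529.6033 + 198.6012) - (2083.0579 + 781.1467) = -2136.

-2136.00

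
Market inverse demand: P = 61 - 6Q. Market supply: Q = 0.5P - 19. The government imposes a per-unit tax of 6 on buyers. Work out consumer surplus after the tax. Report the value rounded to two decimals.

Rewriting supply in inverse form: P = 38 + 2Q.
Pre-tax equilibrium: 61 - 6Q = 38 + 2Q gives Q* = 2.875, P* = 43.75.
With the tax, buyers' net willingness to pay falls by 6: (61 - 6) - 6Q = 38 + 2Q, so Q_t = 2.125. Buyers pay P_b = 48.25; sellers receive P_s = P_b - 6 = 42.25.
CS = (1/2)(Q_t)(61 - P_b) = (1/2)(2.125)(12.75) = 13.5469.

13.55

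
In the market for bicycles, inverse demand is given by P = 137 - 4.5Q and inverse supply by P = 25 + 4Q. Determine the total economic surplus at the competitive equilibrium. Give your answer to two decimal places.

737.88

Set 137 - 4.5Q = 25 + 4Q, which gives 112 = 8.5Q, so Q* = 13.1765 and P* = 137 - 4.5(13.1765) = 77.7059.
Total surplus is the full triangle between the curves from 0 to Q*: (1/2)(13.1765)(137 - 25) = 737.8824.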